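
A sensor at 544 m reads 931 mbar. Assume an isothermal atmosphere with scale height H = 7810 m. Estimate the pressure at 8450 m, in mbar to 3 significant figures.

P ≈ 338 mbar

Between two levels, P₂ = P₁ exp(−Δz/H) with Δz = z₂ − z₁.
Δz = 8450.0 − 544.00 = 7906.0 m; Δz/H = 7906.0/7810.0 = 1.0123.
P₂ = 931 × exp(−1.0123) = 931 × 0.36338 = 338.31 mbar.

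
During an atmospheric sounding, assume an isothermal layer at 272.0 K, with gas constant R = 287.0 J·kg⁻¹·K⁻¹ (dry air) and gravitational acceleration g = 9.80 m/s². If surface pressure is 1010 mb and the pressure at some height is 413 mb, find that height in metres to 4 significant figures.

z ≈ 7123 m

Scale height: H = RT/g = 287.0 × 272.0 / 9.80 = 7965.7 m.
Invert the barometric formula: z = H ln(P₀/P).
P₀/P = 1010/413 = 2.4455; ln(2.4455) = 0.89425.
z = 7965.7 × 0.89425 = 7123.3 m.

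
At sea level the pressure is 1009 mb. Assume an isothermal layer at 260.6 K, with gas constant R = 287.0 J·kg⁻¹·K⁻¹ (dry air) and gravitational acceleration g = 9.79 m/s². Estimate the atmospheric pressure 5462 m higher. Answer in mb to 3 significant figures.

Scale height: H = RT/g = 287.0 × 260.6 / 9.79 = 7639.7 m.
Barometric formula: P = P₀ exp(−z/H).
z/H = 5462.0/7639.7 = 0.71495; exp(−0.71495) = 0.48922.
P = 1009 × 0.48922 = 493.62 mb.

P ≈ 494 mb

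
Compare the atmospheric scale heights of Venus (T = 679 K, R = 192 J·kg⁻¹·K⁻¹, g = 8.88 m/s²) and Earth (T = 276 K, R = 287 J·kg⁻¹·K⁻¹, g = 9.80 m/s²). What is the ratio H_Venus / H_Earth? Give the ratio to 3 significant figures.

H_Venus/H_Earth ≈ 1.82

H = RT/g for each body.
H_Venus = 192 × 679 / 8.88 = 14681 m.
H_Earth = 287 × 276 / 9.80 = 8082.9 m.
H_Venus/H_Earth = 14681/8082.9 = 1.8163.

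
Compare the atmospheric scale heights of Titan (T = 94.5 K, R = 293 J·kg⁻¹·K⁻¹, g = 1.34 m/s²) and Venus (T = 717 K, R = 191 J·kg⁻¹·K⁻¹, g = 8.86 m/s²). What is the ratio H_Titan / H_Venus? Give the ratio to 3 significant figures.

H_Titan/H_Venus ≈ 1.34

H = RT/g for each body.
H_Titan = 293 × 94.5 / 1.34 = 20663 m.
H_Venus = 191 × 717 / 8.86 = 15457 m.
H_Titan/H_Venus = 20663/15457 = 1.3368.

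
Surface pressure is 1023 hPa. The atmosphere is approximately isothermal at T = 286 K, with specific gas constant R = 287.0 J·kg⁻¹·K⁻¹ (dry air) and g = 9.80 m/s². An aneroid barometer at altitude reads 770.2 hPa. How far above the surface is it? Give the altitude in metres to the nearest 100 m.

z ≈ 2400 m

Scale height: H = RT/g = 287.0 × 286 / 9.80 = 8375.7 m.
Invert the barometric formula: z = H ln(P₀/P).
P₀/P = 1023/770.2 = 1.3282; ln(1.3282) = 0.28382.
z = 8375.7 × 0.28382 = 2377.2 m.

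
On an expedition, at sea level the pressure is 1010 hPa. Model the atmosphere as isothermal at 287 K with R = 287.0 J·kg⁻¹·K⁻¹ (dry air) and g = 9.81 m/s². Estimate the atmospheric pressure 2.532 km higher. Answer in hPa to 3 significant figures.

P ≈ 747 hPa

Scale height: H = RT/g = 287.0 × 287 / 9.81 = 8396.4 m.
Barometric formula: P = P₀ exp(−z/H).
z/H = 2532.0/8396.4 = 0.30156; exp(−0.30156) = 0.73966.
P = 1010 × 0.73966 = 747.06 hPa.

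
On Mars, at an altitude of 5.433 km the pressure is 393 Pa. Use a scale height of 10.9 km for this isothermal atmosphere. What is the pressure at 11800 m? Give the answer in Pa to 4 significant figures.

P ≈ 219.1 Pa

Between two levels, P₂ = P₁ exp(−Δz/H) with Δz = z₂ − z₁.
Δz = 11800 − 5433.0 = 6367.0 m; Δz/H = 6367.0/10900 = 0.58413.
P₂ = 393 × exp(−0.58413) = 393 × 0.55759 = 219.13 Pa.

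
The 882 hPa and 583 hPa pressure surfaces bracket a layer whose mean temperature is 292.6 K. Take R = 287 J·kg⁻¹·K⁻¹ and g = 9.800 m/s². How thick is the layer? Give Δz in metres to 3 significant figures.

Hypsometric equation: Δz = (R T̄/g) ln(P₁/P₂).
R T̄/g = 287 × 292.6 / 9.800 = 8569.0 m.
ln(882/583) = ln(1.5129) = 0.41403.
Δz = 8569.0 × 0.41403 = 3547.8 m.

Δz ≈ 3550 m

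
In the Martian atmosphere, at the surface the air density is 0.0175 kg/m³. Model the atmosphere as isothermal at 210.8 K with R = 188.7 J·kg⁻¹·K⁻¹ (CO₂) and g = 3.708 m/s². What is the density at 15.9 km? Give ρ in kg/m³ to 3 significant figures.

Scale height: H = RT/g = 188.7 × 210.8 / 3.708 = 10728 m.
In an isothermal atmosphere, density decays like pressure: ρ = ρ₀ exp(−z/H).
z/H = 15900/10728 = 1.4821; exp(−1.4821) = 0.22716.
ρ = 0.0175 × 0.22716 = 0.0039753 kg/m³.

ρ ≈ 0.00398 kg/m³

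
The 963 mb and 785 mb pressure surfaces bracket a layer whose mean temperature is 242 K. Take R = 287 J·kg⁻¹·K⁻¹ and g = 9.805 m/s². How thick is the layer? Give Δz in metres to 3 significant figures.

Δz ≈ 1450 m

Hypsometric equation: Δz = (R T̄/g) ln(P₁/P₂).
R T̄/g = 287 × 242 / 9.805 = 7083.5 m.
ln(963/785) = ln(1.2268) = 0.20441.
Δz = 7083.5 × 0.20441 = 1447.9 m.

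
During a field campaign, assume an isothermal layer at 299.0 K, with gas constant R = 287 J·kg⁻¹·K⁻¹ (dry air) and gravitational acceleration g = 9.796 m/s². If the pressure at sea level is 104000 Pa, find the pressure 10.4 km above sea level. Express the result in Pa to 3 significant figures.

P ≈ 31700 Pa

Scale height: H = RT/g = 287 × 299.0 / 9.796 = 8760.0 m.
Barometric formula: P = P₀ exp(−z/H).
z/H = 10400/8760.0 = 1.1872; exp(−1.1872) = 0.30507.
P = 104000 × 0.30507 = 31727 Pa.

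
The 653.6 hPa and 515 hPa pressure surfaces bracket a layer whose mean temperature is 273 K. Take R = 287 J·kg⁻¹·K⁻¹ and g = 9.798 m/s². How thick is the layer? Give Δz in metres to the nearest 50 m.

Δz ≈ 1900 m

Hypsometric equation: Δz = (R T̄/g) ln(P₁/P₂).
R T̄/g = 287 × 273 / 9.798 = 7996.6 m.
ln(653.6/515) = ln(1.2691) = 0.23831.
Δz = 7996.6 × 0.23831 = 1905.7 m.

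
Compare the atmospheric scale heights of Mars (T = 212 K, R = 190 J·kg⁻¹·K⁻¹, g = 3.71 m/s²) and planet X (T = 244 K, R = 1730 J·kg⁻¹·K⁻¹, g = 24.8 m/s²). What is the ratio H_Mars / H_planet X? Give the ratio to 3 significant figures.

H = RT/g for each body.
H_Mars = 190 × 212 / 3.71 = 10857 m.
H_planet X = 1730 × 244 / 24.8 = 17021 m.
H_Mars/H_planet X = 10857/17021 = 0.63786.

H_Mars/H_planet X ≈ 0.638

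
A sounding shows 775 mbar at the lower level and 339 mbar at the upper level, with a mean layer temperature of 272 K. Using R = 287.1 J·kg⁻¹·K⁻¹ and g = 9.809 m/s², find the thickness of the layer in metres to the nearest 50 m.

Hypsometric equation: Δz = (R T̄/g) ln(P₁/P₂).
R T̄/g = 287.1 × 272 / 9.809 = 7961.2 m.
ln(775/339) = ln(2.2861) = 0.82685.
Δz = 7961.2 × 0.82685 = 6582.7 m.

Δz ≈ 6600 m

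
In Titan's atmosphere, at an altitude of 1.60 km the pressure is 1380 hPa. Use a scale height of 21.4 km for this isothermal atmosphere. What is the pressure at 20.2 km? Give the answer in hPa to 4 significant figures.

Between two levels, P₂ = P₁ exp(−Δz/H) with Δz = z₂ − z₁.
Δz = 20200 − 1600.0 = 18600 m; Δz/H = 18600/21400 = 0.86916.
P₂ = 1380 × exp(−0.86916) = 1380 × 0.41930 = 578.63 hPa.

P ≈ 578.6 hPa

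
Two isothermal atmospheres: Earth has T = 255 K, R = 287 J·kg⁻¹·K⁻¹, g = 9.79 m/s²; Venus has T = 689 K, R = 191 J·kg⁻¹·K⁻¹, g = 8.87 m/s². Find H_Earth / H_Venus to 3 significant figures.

H = RT/g for each body.
H_Earth = 287 × 255 / 9.79 = 7475.5 m.
H_Venus = 191 × 689 / 8.87 = 14836 m.
H_Earth/H_Venus = 7475.5/14836 = 0.50388.

H_Earth/H_Venus ≈ 0.504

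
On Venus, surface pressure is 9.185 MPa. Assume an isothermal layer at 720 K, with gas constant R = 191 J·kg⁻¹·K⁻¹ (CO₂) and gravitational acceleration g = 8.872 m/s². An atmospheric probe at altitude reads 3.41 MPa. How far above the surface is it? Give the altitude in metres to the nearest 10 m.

Scale height: H = RT/g = 191 × 720 / 8.872 = 15500 m.
Invert the barometric formula: z = H ln(P₀/P).
P₀/P = 9.185/3.41 = 2.6935; ln(2.6935) = 0.99084.
z = 15500 × 0.99084 = 15358 m.

z ≈ 15360 m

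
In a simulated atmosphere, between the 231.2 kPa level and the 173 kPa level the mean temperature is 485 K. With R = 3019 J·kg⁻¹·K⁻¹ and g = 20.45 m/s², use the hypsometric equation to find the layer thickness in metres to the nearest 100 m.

Hypsometric equation: Δz = (R T̄/g) ln(P₁/P₂).
R T̄/g = 3019 × 485 / 20.45 = 71600 m.
ln(231.2/173) = ln(1.3364) = 0.28998.
Δz = 71600 × 0.28998 = 20763 m.

Δz ≈ 20800 m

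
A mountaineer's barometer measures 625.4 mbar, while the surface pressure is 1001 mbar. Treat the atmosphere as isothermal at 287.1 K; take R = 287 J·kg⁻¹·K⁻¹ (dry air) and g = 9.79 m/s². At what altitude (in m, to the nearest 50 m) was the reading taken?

z ≈ 3950 m

Scale height: H = RT/g = 287 × 287.1 / 9.79 = 8416.5 m.
Invert the barometric formula: z = H ln(P₀/P).
P₀/P = 1001/625.4 = 1.6006; ln(1.6006) = 0.47038.
z = 8416.5 × 0.47038 = 3959.0 m.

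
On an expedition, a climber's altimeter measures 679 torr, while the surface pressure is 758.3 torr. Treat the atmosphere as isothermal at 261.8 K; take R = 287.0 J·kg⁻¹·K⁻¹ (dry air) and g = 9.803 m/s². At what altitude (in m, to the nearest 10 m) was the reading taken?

z ≈ 850 m

Scale height: H = RT/g = 287.0 × 261.8 / 9.803 = 7664.7 m.
Invert the barometric formula: z = H ln(P₀/P).
P₀/P = 758.3/679 = 1.1168; ln(1.1168) = 0.11047.
z = 7664.7 × 0.11047 = 846.72 m.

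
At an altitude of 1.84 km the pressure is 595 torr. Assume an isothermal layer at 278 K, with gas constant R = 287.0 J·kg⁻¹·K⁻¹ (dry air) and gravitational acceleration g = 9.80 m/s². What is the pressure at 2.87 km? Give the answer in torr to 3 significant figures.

P ≈ 524 torr

Scale height: H = RT/g = 287.0 × 278 / 9.80 = 8141.4 m.
Between two levels, P₂ = P₁ exp(−Δz/H) with Δz = z₂ − z₁.
Δz = 2870.0 − 1840.0 = 1030.0 m; Δz/H = 1030.0/8141.4 = 0.12651.
P₂ = 595 × exp(−0.12651) = 595 × 0.88117 = 524.30 torr.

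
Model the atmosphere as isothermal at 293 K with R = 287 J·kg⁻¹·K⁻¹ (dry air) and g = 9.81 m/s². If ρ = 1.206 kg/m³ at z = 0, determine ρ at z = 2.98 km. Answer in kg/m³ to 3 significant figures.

Scale height: H = RT/g = 287 × 293 / 9.81 = 8572.0 m.
In an isothermal atmosphere, density decays like pressure: ρ = ρ₀ exp(−z/H).
z/H = 2980.0/8572.0 = 0.34764; exp(−0.34764) = 0.70635.
ρ = 1.206 × 0.70635 = 0.85186 kg/m³.

ρ ≈ 0.852 kg/m³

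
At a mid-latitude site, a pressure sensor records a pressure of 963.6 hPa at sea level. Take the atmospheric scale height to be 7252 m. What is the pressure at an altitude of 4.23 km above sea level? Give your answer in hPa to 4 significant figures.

Barometric formula: P = P₀ exp(−z/H).
z/H = 4230.0/7252.0 = 0.58329; exp(−0.58329) = 0.55806.
P = 963.6 × 0.55806 = 537.75 hPa.

P ≈ 537.7 hPa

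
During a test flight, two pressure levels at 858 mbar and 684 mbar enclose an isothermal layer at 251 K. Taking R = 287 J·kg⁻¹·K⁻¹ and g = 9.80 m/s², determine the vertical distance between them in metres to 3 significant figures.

Hypsometric equation: Δz = (R T̄/g) ln(P₁/P₂).
R T̄/g = 287 × 251 / 9.80 = 7350.7 m.
ln(858/684) = ln(1.2544) = 0.22666.
Δz = 7350.7 × 0.22666 = 1666.1 m.

Δz ≈ 1670 m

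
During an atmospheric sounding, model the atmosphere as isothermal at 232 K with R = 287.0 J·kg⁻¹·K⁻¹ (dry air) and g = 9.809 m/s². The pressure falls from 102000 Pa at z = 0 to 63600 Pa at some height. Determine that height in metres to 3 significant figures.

Scale height: H = RT/g = 287.0 × 232 / 9.809 = 6788.1 m.
Invert the barometric formula: z = H ln(P₀/P).
P₀/P = 102000/63600 = 1.6038; ln(1.6038) = 0.47238.
z = 6788.1 × 0.47238 = 3206.6 m.

z ≈ 3210 m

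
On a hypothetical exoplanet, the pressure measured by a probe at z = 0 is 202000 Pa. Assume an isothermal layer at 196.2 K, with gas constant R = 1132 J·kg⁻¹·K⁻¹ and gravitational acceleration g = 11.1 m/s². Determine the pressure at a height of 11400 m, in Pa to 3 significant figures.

Scale height: H = RT/g = 1132 × 196.2 / 11.1 = 20009 m.
Barometric formula: P = P₀ exp(−z/H).
z/H = 11400/20009 = 0.56974; exp(−0.56974) = 0.56567.
P = 202000 × 0.56567 = 114270 Pa.

P ≈ 114000 Pa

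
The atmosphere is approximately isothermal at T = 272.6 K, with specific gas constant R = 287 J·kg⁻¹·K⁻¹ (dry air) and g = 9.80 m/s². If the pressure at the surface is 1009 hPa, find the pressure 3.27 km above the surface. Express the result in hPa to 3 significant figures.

P ≈ 670 hPa

Scale height: H = RT/g = 287 × 272.6 / 9.80 = 7983.3 m.
Barometric formula: P = P₀ exp(−z/H).
z/H = 3270.0/7983.3 = 0.40961; exp(−0.40961) = 0.66391.
P = 1009 × 0.66391 = 669.89 hPa.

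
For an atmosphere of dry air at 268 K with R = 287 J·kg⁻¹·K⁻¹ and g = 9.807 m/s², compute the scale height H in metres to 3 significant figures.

H ≈ 7840 m

The scale height of an isothermal atmosphere is H = RT/g.
H = 287 × 268 / 9.807 = 76916/9.807 = 7843.0 m.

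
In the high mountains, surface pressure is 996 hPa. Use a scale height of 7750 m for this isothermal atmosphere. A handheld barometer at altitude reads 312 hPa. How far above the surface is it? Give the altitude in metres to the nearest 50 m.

z ≈ 9000 m

Invert the barometric formula: z = H ln(P₀/P).
P₀/P = 996/312 = 3.1923; ln(3.1923) = 1.1607.
z = 7750.0 × 1.1607 = 8995.4 m.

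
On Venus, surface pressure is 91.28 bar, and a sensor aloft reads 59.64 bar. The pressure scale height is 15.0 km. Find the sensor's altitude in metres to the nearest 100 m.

z ≈ 6400 m

Invert the barometric formula: z = H ln(P₀/P).
P₀/P = 91.28/59.64 = 1.5305; ln(1.5305) = 0.42559.
z = 15000 × 0.42559 = 6383.9 m.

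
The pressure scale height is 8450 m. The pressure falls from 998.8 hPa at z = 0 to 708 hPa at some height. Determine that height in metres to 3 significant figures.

z ≈ 2910 m

Invert the barometric formula: z = H ln(P₀/P).
P₀/P = 998.8/708 = 1.4107; ln(1.4107) = 0.34409.
z = 8450.0 × 0.34409 = 2907.6 m.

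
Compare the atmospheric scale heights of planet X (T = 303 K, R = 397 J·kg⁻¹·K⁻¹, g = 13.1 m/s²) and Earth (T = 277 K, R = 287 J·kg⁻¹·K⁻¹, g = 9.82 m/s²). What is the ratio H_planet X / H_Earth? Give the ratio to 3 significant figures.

H_planet X/H_Earth ≈ 1.13

H = RT/g for each body.
H_planet X = 397 × 303 / 13.1 = 9182.5 m.
H_Earth = 287 × 277 / 9.82 = 8095.6 m.
H_planet X/H_Earth = 9182.5/8095.6 = 1.1343.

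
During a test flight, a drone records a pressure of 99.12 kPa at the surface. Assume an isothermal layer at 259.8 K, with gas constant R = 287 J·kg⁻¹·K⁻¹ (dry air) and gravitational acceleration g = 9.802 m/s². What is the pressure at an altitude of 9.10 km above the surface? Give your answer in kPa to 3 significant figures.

Scale height: H = RT/g = 287 × 259.8 / 9.802 = 7606.9 m.
Barometric formula: P = P₀ exp(−z/H).
z/H = 9100.0/7606.9 = 1.1963; exp(−1.1963) = 0.30231.
P = 99.12 × 0.30231 = 29.965 kPa.

P ≈ 30.0 kPa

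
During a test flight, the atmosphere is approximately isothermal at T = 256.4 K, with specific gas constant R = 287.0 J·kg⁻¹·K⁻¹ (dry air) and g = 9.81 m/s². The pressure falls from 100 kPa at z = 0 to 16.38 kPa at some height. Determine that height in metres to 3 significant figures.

Scale height: H = RT/g = 287.0 × 256.4 / 9.81 = 7501.2 m.
Invert the barometric formula: z = H ln(P₀/P).
P₀/P = 100/16.38 = 6.1050; ln(6.1050) = 1.8091.
z = 7501.2 × 1.8091 = 13570 m.

z ≈ 13600 m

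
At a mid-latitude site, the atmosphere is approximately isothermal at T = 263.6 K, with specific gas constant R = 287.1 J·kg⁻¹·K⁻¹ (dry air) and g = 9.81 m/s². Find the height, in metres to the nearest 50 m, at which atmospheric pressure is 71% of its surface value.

Scale height: H = RT/g = 287.1 × 263.6 / 9.81 = 7714.5 m.
Set P/P₀ = exp(−z/H) = 0.71, so z = −H ln(0.71).
−ln(0.71) = 0.34249; z = 7714.5 × 0.34249 = 2642.1 m.

z ≈ 2650 m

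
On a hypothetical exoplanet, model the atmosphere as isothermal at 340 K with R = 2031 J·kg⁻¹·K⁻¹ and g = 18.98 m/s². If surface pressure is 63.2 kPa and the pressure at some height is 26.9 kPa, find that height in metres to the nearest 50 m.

z ≈ 31100 m

Scale height: H = RT/g = 2031 × 340 / 18.98 = 36383 m.
Invert the barometric formula: z = H ln(P₀/P).
P₀/P = 63.2/26.9 = 2.3494; ln(2.3494) = 0.85416.
z = 36383 × 0.85416 = 31077 m.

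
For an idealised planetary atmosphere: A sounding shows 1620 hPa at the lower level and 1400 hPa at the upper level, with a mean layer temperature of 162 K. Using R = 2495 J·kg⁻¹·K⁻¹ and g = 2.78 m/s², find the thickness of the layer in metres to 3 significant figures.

Δz ≈ 21200 m

Hypsometric equation: Δz = (R T̄/g) ln(P₁/P₂).
R T̄/g = 2495 × 162 / 2.78 = 145390 m.
ln(1620/1400) = ln(1.1571) = 0.14592.
Δz = 145390 × 0.14592 = 21215 m.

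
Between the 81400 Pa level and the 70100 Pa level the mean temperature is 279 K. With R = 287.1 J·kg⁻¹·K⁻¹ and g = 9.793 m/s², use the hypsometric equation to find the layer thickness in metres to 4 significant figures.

Hypsometric equation: Δz = (R T̄/g) ln(P₁/P₂).
R T̄/g = 287.1 × 279 / 9.793 = 8179.4 m.
ln(81400/70100) = ln(1.1612) = 0.14945.
Δz = 8179.4 × 0.14945 = 1222.4 m.

Δz ≈ 1222 m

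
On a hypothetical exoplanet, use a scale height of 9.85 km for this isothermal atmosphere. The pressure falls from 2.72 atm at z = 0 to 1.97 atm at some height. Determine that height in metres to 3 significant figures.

z ≈ 3180 m

Invert the barometric formula: z = H ln(P₀/P).
P₀/P = 2.72/1.97 = 1.3807; ln(1.3807) = 0.32259.
z = 9850.0 × 0.32259 = 3177.5 m.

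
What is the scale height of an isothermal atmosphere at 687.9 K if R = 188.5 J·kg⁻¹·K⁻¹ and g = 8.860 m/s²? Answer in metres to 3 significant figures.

H ≈ 14600 m

The scale height of an isothermal atmosphere is H = RT/g.
H = 188.5 × 687.9 / 8.860 = 129670/8.860 = 14635 m.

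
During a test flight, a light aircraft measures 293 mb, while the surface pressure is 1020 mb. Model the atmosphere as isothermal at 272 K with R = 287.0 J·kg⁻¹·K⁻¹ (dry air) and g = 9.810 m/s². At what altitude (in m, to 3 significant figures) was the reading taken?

z ≈ 9930 m

Scale height: H = RT/g = 287.0 × 272 / 9.810 = 7957.6 m.
Invert the barometric formula: z = H ln(P₀/P).
P₀/P = 1020/293 = 3.4812; ln(3.4812) = 1.2474.
z = 7957.6 × 1.2474 = 9926.3 m.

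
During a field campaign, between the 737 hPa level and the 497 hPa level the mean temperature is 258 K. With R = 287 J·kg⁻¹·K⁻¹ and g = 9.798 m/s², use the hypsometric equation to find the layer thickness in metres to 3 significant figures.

Δz ≈ 2980 m

Hypsometric equation: Δz = (R T̄/g) ln(P₁/P₂).
R T̄/g = 287 × 258 / 9.798 = 7557.3 m.
ln(737/497) = ln(1.4829) = 0.39400.
Δz = 7557.3 × 0.39400 = 2977.6 m.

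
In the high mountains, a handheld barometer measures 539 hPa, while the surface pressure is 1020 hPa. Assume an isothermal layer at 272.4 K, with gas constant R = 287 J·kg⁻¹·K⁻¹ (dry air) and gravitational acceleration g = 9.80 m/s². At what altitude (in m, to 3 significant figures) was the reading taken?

z ≈ 5090 m

Scale height: H = RT/g = 287 × 272.4 / 9.80 = 7977.4 m.
Invert the barometric formula: z = H ln(P₀/P).
P₀/P = 1020/539 = 1.8924; ln(1.8924) = 0.63785.
z = 7977.4 × 0.63785 = 5088.4 m.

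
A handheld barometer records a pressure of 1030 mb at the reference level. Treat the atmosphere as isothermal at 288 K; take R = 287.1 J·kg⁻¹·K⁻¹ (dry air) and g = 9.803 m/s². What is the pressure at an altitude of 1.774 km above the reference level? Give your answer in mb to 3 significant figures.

P ≈ 835 mb

Scale height: H = RT/g = 287.1 × 288 / 9.803 = 8434.6 m.
Barometric formula: P = P₀ exp(−z/H).
z/H = 1774.0/8434.6 = 0.21032; exp(−0.21032) = 0.81032.
P = 1030 × 0.81032 = 834.63 mb.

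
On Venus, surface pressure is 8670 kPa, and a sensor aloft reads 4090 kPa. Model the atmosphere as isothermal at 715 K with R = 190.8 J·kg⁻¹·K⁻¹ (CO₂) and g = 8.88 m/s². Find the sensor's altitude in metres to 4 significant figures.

Scale height: H = RT/g = 190.8 × 715 / 8.88 = 15363 m.
Invert the barometric formula: z = H ln(P₀/P).
P₀/P = 8670/4090 = 2.1198; ln(2.1198) = 0.75132.
z = 15363 × 0.75132 = 11543 m.

z ≈ 11540 m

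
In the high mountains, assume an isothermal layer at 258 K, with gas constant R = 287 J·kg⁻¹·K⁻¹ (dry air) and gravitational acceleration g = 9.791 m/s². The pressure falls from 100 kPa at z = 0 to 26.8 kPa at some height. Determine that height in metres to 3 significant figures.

z ≈ 9960 m

Scale height: H = RT/g = 287 × 258 / 9.791 = 7562.7 m.
Invert the barometric formula: z = H ln(P₀/P).
P₀/P = 100/26.8 = 3.7313; ln(3.7313) = 1.3168.
z = 7562.7 × 1.3168 = 9958.6 m.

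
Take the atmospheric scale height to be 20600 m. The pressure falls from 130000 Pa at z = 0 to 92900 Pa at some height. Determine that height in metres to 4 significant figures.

z ≈ 6922 m

Invert the barometric formula: z = H ln(P₀/P).
P₀/P = 130000/92900 = 1.3994; ln(1.3994) = 0.33604.
z = 20600 × 0.33604 = 6922.4 m.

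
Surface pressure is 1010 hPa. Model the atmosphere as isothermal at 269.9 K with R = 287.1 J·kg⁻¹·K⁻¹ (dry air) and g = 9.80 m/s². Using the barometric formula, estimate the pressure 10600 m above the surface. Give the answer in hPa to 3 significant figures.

P ≈ 264 hPa

Scale height: H = RT/g = 287.1 × 269.9 / 9.80 = 7907.0 m.
Barometric formula: P = P₀ exp(−z/H).
z/H = 10600/7907.0 = 1.3406; exp(−1.3406) = 0.26169.
P = 1010 × 0.26169 = 264.31 hPa.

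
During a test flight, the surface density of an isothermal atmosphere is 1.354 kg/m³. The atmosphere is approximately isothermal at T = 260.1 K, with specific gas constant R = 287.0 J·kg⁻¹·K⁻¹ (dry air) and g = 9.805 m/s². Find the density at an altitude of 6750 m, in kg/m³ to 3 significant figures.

Scale height: H = RT/g = 287.0 × 260.1 / 9.805 = 7613.3 m.
In an isothermal atmosphere, density decays like pressure: ρ = ρ₀ exp(−z/H).
z/H = 6750.0/7613.3 = 0.88661; exp(−0.88661) = 0.41205.
ρ = 1.354 × 0.41205 = 0.55792 kg/m³.

ρ ≈ 0.558 kg/m³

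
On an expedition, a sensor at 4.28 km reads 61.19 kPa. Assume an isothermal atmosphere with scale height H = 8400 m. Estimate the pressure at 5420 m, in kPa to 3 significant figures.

P ≈ 53.4 kPa

Between two levels, P₂ = P₁ exp(−Δz/H) with Δz = z₂ − z₁.
Δz = 5420.0 − 4280.0 = 1140.0 m; Δz/H = 1140.0/8400.0 = 0.13571.
P₂ = 61.19 × exp(−0.13571) = 61.19 × 0.87310 = 53.425 kPa.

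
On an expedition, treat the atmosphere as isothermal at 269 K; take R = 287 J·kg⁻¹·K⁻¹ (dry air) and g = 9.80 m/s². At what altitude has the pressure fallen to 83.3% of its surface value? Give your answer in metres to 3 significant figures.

z ≈ 1440 m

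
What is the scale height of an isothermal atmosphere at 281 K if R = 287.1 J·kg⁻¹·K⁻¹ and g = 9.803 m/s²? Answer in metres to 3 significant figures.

H ≈ 8230 m

The scale height of an isothermal atmosphere is H = RT/g.
H = 287.1 × 281 / 9.803 = 80675/9.803 = 8229.6 m.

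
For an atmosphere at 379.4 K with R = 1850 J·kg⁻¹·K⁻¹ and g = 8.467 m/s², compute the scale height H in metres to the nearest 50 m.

The scale height of an isothermal atmosphere is H = RT/g.
H = 1850 × 379.4 / 8.467 = 701890/8.467 = 82897 m.

H ≈ 82900 m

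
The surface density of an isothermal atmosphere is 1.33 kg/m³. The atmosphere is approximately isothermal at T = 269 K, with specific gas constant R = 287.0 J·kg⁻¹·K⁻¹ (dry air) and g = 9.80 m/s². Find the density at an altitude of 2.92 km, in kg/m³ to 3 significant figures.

ρ ≈ 0.918 kg/m³

Scale height: H = RT/g = 287.0 × 269 / 9.80 = 7877.9 m.
In an isothermal atmosphere, density decays like pressure: ρ = ρ₀ exp(−z/H).
z/H = 2920.0/7877.9 = 0.37066; exp(−0.37066) = 0.69028.
ρ = 1.33 × 0.69028 = 0.91807 kg/m³.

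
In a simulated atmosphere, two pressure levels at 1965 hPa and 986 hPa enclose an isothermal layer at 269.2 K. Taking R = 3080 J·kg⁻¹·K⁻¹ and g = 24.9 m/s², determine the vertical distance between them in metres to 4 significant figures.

Hypsometric equation: Δz = (R T̄/g) ln(P₁/P₂).
R T̄/g = 3080 × 269.2 / 24.9 = 33299 m.
ln(1965/986) = ln(1.9929) = 0.68959.
Δz = 33299 × 0.68959 = 22963 m.

Δz ≈ 22960 m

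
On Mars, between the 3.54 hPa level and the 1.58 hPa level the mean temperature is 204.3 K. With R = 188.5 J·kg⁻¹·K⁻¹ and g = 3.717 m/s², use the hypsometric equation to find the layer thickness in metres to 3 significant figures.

Δz ≈ 8360 m

Hypsometric equation: Δz = (R T̄/g) ln(P₁/P₂).
R T̄/g = 188.5 × 204.3 / 3.717 = 10361 m.
ln(3.54/1.58) = ln(2.2405) = 0.80670.
Δz = 10361 × 0.80670 = 8358.2 m.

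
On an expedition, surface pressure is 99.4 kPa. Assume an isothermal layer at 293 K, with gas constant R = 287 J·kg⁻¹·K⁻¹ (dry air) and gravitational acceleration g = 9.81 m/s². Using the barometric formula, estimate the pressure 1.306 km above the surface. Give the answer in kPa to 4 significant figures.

Scale height: H = RT/g = 287 × 293 / 9.81 = 8572.0 m.
Barometric formula: P = P₀ exp(−z/H).
z/H = 1306.0/8572.0 = 0.15236; exp(−0.15236) = 0.85868.
P = 99.4 × 0.85868 = 85.353 kPa.

P ≈ 85.35 kPa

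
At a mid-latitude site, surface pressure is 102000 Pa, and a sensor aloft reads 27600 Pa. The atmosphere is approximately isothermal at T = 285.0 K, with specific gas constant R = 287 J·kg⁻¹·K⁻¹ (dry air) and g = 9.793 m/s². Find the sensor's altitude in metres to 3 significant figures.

Scale height: H = RT/g = 287 × 285.0 / 9.793 = 8352.4 m.
Invert the barometric formula: z = H ln(P₀/P).
P₀/P = 102000/27600 = 3.6957; ln(3.6957) = 1.3072.
z = 8352.4 × 1.3072 = 10918 m.

z ≈ 10900 m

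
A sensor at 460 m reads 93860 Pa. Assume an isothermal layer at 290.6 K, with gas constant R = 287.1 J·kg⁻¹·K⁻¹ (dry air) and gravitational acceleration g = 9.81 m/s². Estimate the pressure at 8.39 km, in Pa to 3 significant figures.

P ≈ 36900 Pa

Scale height: H = RT/g = 287.1 × 290.6 / 9.81 = 8504.7 m.
Between two levels, P₂ = P₁ exp(−Δz/H) with Δz = z₂ − z₁.
Δz = 8390.0 − 460.00 = 7930.0 m; Δz/H = 7930.0/8504.7 = 0.93243.
P₂ = 93860 × exp(−0.93243) = 93860 × 0.39360 = 36943 Pa.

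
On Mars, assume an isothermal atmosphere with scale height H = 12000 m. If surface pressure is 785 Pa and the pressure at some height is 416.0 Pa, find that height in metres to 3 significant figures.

z ≈ 7620 m

Invert the barometric formula: z = H ln(P₀/P).
P₀/P = 785/416.0 = 1.8870; ln(1.8870) = 0.63499.
z = 12000 × 0.63499 = 7619.9 m.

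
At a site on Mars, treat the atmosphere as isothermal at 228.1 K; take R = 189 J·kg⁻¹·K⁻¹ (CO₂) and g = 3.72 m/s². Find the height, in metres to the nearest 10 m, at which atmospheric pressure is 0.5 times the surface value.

z ≈ 8030 m

Scale height: H = RT/g = 189 × 228.1 / 3.72 = 11589 m.
Set P/P₀ = exp(−z/H) = 0.5, so z = −H ln(0.5).
−ln(0.5) = 0.69315; z = 11589 × 0.69315 = 8032.9 m.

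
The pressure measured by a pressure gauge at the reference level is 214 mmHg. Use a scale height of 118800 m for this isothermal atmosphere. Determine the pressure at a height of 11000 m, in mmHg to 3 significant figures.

Barometric formula: P = P₀ exp(−z/H).
z/H = 11000/118800 = 0.092593; exp(−0.092593) = 0.91156.
P = 214 × 0.91156 = 195.07 mmHg.

P ≈ 195 mmHg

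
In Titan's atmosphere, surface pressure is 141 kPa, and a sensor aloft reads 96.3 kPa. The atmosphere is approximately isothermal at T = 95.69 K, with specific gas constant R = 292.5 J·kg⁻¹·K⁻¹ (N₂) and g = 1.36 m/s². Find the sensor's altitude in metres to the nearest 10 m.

z ≈ 7850 m

Scale height: H = RT/g = 292.5 × 95.69 / 1.36 = 20580 m.
Invert the barometric formula: z = H ln(P₀/P).
P₀/P = 141/96.3 = 1.4642; ln(1.4642) = 0.38131.
z = 20580 × 0.38131 = 7847.4 m.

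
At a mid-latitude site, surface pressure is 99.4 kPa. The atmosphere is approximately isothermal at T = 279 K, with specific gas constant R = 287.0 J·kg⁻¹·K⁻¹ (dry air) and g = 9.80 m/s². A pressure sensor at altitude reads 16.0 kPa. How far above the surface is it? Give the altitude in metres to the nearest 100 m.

Scale height: H = RT/g = 287.0 × 279 / 9.80 = 8170.7 m.
Invert the barometric formula: z = H ln(P₀/P).
P₀/P = 99.4/16.0 = 6.2125; ln(6.2125) = 1.8266.
z = 8170.7 × 1.8266 = 14925 m.

z ≈ 14900 m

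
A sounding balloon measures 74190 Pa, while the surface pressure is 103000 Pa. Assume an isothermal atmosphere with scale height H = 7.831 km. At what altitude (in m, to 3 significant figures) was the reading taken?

z ≈ 2570 m

Invert the barometric formula: z = H ln(P₀/P).
P₀/P = 103000/74190 = 1.3883; ln(1.3883) = 0.32808.
z = 7831.0 × 0.32808 = 2569.2 m.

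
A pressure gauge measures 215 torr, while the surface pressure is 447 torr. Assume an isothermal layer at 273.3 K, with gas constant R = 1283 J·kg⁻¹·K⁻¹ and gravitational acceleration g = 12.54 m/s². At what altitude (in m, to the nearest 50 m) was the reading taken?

z ≈ 20450 m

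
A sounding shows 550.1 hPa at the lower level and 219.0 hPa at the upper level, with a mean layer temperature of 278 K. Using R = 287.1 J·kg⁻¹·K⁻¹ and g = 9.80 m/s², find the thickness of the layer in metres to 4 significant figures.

Hypsometric equation: Δz = (R T̄/g) ln(P₁/P₂).
R T̄/g = 287.1 × 278 / 9.80 = 8144.3 m.
ln(550.1/219.0) = ln(2.5119) = 0.92104.
Δz = 8144.3 × 0.92104 = 7501.2 m.

Δz ≈ 7501 m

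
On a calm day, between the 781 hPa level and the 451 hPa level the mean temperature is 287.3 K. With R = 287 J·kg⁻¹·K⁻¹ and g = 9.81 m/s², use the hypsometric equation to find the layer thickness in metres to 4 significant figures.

Δz ≈ 4615 m

Hypsometric equation: Δz = (R T̄/g) ln(P₁/P₂).
R T̄/g = 287 × 287.3 / 9.81 = 8405.2 m.
ln(781/451) = ln(1.7317) = 0.54910.
Δz = 8405.2 × 0.54910 = 4615.3 m.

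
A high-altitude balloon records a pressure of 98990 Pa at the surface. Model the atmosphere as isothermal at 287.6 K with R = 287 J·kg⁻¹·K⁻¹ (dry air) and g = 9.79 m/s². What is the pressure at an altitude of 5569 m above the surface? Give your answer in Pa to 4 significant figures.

Scale height: H = RT/g = 287 × 287.6 / 9.79 = 8431.2 m.
Barometric formula: P = P₀ exp(−z/H).
z/H = 5569.0/8431.2 = 0.66052; exp(−0.66052) = 0.51658.
P = 98990 × 0.51658 = 51136 Pa.

P ≈ 51140 Pa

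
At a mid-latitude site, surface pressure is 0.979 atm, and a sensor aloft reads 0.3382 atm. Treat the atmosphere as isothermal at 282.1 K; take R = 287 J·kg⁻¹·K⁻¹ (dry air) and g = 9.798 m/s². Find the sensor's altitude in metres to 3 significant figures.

z ≈ 8780 m

Scale height: H = RT/g = 287 × 282.1 / 9.798 = 8263.2 m.
Invert the barometric formula: z = H ln(P₀/P).
P₀/P = 0.979/0.3382 = 2.8947; ln(2.8947) = 1.0629.
z = 8263.2 × 1.0629 = 8783.0 m.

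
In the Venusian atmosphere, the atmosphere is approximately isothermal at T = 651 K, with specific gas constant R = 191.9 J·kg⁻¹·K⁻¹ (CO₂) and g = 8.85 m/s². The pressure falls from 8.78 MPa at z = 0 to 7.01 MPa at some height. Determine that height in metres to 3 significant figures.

Scale height: H = RT/g = 191.9 × 651 / 8.85 = 14116 m.
Invert the barometric formula: z = H ln(P₀/P).
P₀/P = 8.78/7.01 = 1.2525; ln(1.2525) = 0.22514.
z = 14116 × 0.22514 = 3178.1 m.

z ≈ 3180 m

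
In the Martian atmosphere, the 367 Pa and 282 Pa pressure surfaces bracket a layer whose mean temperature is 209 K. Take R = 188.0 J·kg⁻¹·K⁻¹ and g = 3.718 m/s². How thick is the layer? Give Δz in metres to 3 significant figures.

Hypsometric equation: Δz = (R T̄/g) ln(P₁/P₂).
R T̄/g = 188.0 × 209 / 3.718 = 10568 m.
ln(367/282) = ln(1.3014) = 0.26344.
Δz = 10568 × 0.26344 = 2784.0 m.

Δz ≈ 2780 m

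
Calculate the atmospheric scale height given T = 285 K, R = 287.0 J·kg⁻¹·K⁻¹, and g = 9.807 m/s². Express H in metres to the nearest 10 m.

H ≈ 8340 m

The scale height of an isothermal atmosphere is H = RT/g.
H = 287.0 × 285 / 9.807 = 81795/9.807 = 8340.5 m.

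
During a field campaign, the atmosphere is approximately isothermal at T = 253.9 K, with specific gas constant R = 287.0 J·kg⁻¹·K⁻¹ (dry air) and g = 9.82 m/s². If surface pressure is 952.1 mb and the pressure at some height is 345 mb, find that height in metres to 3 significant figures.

Scale height: H = RT/g = 287.0 × 253.9 / 9.82 = 7420.5 m.
Invert the barometric formula: z = H ln(P₀/P).
P₀/P = 952.1/345 = 2.7597; ln(2.7597) = 1.0151.
z = 7420.5 × 1.0151 = 7532.5 m.

z ≈ 7530 m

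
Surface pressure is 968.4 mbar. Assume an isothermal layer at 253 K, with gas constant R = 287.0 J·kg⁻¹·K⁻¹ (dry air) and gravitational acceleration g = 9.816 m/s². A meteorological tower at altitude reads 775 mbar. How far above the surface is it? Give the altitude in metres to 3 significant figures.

Scale height: H = RT/g = 287.0 × 253 / 9.816 = 7397.2 m.
Invert the barometric formula: z = H ln(P₀/P).
P₀/P = 968.4/775 = 1.2495; ln(1.2495) = 0.22274.
z = 7397.2 × 0.22274 = 1647.7 m.

z ≈ 1650 m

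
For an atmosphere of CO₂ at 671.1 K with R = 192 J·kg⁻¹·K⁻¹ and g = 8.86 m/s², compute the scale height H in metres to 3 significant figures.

The scale height of an isothermal atmosphere is H = RT/g.
H = 192 × 671.1 / 8.86 = 128850/8.86 = 14543 m.

H ≈ 14500 m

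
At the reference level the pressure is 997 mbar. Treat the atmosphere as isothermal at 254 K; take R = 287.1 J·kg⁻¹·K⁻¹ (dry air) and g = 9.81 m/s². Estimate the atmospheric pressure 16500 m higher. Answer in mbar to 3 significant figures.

Scale height: H = RT/g = 287.1 × 254 / 9.81 = 7433.6 m.
Barometric formula: P = P₀ exp(−z/H).
z/H = 16500/7433.6 = 2.2197; exp(−2.2197) = 0.10864.
P = 997 × 0.10864 = 108.31 mbar.

P ≈ 108 mbar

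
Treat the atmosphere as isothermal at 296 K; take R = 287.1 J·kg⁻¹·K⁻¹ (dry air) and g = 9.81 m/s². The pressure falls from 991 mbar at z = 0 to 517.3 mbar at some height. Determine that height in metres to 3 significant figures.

Scale height: H = RT/g = 287.1 × 296 / 9.81 = 8662.8 m.
Invert the barometric formula: z = H ln(P₀/P).
P₀/P = 991/517.3 = 1.9157; ln(1.9157) = 0.65008.
z = 8662.8 × 0.65008 = 5631.5 m.

z ≈ 5630 m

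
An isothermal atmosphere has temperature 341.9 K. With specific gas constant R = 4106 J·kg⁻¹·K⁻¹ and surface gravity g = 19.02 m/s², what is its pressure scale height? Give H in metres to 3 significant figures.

H ≈ 73800 m

The scale height of an isothermal atmosphere is H = RT/g.
H = 4106 × 341.9 / 19.02 = 1403800/19.02 = 73807 m.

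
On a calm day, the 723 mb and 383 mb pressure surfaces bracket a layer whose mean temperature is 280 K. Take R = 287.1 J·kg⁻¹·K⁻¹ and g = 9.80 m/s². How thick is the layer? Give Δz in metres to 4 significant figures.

Δz ≈ 5212 m

Hypsometric equation: Δz = (R T̄/g) ln(P₁/P₂).
R T̄/g = 287.1 × 280 / 9.80 = 8202.9 m.
ln(723/383) = ln(1.8877) = 0.63536.
Δz = 8202.9 × 0.63536 = 5211.8 m.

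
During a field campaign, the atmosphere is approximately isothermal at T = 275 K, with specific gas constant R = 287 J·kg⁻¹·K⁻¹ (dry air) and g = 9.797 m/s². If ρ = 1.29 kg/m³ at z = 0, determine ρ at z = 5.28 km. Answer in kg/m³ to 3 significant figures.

Scale height: H = RT/g = 287 × 275 / 9.797 = 8056.0 m.
In an isothermal atmosphere, density decays like pressure: ρ = ρ₀ exp(−z/H).
z/H = 5280.0/8056.0 = 0.65541; exp(−0.65541) = 0.51923.
ρ = 1.29 × 0.51923 = 0.66981 kg/m³.

ρ ≈ 0.670 kg/m³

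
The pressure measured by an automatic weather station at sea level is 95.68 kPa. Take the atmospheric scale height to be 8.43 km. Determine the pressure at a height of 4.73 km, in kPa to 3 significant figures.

P ≈ 54.6 kPa

Barometric formula: P = P₀ exp(−z/H).
z/H = 4730.0/8430.0 = 0.56109; exp(−0.56109) = 0.57059.
P = 95.68 × 0.57059 = 54.594 kPa.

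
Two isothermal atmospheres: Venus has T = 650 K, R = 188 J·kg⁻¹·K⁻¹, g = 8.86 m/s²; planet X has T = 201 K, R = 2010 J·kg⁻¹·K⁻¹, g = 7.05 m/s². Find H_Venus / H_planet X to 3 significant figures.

H_Venus/H_planet X ≈ 0.241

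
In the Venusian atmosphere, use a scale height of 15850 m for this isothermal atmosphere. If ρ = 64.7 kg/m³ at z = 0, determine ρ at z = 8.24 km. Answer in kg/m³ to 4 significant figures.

In an isothermal atmosphere, density decays like pressure: ρ = ρ₀ exp(−z/H).
z/H = 8240.0/15850 = 0.51987; exp(−0.51987) = 0.59460.
ρ = 64.7 × 0.59460 = 38.471 kg/m³.

ρ ≈ 38.47 kg/m³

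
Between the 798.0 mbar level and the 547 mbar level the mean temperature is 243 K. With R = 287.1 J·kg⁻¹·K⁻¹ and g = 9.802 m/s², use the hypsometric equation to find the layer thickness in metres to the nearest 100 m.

Hypsometric equation: Δz = (R T̄/g) ln(P₁/P₂).
R T̄/g = 287.1 × 243 / 9.802 = 7117.5 m.
ln(798.0/547) = ln(1.4589) = 0.37768.
Δz = 7117.5 × 0.37768 = 2688.1 m.

Δz ≈ 2700 m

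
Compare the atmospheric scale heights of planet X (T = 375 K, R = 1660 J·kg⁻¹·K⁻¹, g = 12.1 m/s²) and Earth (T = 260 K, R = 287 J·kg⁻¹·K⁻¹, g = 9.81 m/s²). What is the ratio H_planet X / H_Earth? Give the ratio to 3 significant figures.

H = RT/g for each body.
H_planet X = 1660 × 375 / 12.1 = 51446 m.
H_Earth = 287 × 260 / 9.81 = 7606.5 m.
H_planet X/H_Earth = 51446/7606.5 = 6.7634.

H_planet X/H_Earth ≈ 6.76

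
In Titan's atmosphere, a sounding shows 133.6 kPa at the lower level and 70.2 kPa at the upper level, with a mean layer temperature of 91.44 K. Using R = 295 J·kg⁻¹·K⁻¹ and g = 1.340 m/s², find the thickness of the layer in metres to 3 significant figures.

Δz ≈ 13000 m

Hypsometric equation: Δz = (R T̄/g) ln(P₁/P₂).
R T̄/g = 295 × 91.44 / 1.340 = 20130 m.
ln(133.6/70.2) = ln(1.9031) = 0.64348.
Δz = 20130 × 0.64348 = 12953 m.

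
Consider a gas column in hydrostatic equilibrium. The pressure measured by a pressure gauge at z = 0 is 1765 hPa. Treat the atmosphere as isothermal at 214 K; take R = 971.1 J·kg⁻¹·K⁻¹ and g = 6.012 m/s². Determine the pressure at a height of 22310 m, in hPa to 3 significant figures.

P ≈ 926 hPa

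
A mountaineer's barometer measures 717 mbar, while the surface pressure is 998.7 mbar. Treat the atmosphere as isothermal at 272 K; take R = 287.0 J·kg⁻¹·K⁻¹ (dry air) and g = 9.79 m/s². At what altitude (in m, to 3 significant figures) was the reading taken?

z ≈ 2640 m

Scale height: H = RT/g = 287.0 × 272 / 9.79 = 7973.9 m.
Invert the barometric formula: z = H ln(P₀/P).
P₀/P = 998.7/717 = 1.3929; ln(1.3929) = 0.33139.
z = 7973.9 × 0.33139 = 2642.5 m.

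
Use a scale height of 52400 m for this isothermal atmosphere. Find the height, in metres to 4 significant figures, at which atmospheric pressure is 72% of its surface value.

z ≈ 17210 m

Set P/P₀ = exp(−z/H) = 0.72, so z = −H ln(0.72).
−ln(0.72) = 0.32850; z = 52400 × 0.32850 = 17213 m.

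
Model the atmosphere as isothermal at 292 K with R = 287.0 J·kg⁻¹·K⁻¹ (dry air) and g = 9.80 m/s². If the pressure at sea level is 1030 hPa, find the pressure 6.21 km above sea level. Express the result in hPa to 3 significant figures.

Scale height: H = RT/g = 287.0 × 292 / 9.80 = 8551.4 m.
Barometric formula: P = P₀ exp(−z/H).
z/H = 6210.0/8551.4 = 0.72620; exp(−0.72620) = 0.48374.
P = 1030 × 0.48374 = 498.25 hPa.

P ≈ 498 hPa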